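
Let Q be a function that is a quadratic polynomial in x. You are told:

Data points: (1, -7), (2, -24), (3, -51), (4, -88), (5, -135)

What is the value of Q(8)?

-336

Write Q(x) = ax² + bx + c; the 5 given values yield a linear system in the 3 coefficients.
Solving, Q(x) = -5x² - 2x.
Then Q(8) = -336.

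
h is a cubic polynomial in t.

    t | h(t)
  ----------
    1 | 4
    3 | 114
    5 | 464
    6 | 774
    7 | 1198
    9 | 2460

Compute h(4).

250

Write h(t) = at³ + bt² + ct + d; the 6 given values yield a linear system in the 4 coefficients.
Solving, h(t) = 3t³ + 3t² + 4t - 6.
Then h(4) = 250.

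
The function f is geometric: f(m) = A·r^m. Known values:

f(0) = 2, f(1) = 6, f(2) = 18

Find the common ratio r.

Consecutive ratio: 6/2 = 3, and 18/6 = 3, so r = 3.
Then A·3^0 = 2 gives A = 2, and f(m) = 2·3^m.

3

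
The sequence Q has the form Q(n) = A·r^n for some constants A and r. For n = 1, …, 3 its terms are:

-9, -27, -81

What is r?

3

Consecutive ratio: -27/(-9) = 3, and -81/(-27) = 3, so r = 3.
Then A·3^1 = -9 gives A = -3, and Q(n) = -3·3^n.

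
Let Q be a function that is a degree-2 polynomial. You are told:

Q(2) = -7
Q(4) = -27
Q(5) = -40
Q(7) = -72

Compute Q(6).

Write Q(k) = ak² + bk + c; the 4 given values yield a linear system in the 3 coefficients.
Solving, Q(k) = -k² - 4k + 5.
Then Q(6) = -55.

-55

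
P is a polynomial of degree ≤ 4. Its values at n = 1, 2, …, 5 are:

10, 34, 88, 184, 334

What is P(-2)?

First differences: 24, 54, 96, 150. Second differences: 30, 42, 54. Third differences: 12, 12.
Level-3 differences are constant, so P has degree 3.
Fitting a degree-3 polynomial gives P(n) = 2n³ + 3n² + n + 4.
Then P(-2) = -2.

-2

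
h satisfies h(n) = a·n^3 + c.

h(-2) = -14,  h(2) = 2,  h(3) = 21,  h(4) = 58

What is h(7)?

337

From h(-2) = -14 and h(2) = 2: -8a + c = -14 and 8a + c = 2.
Subtracting: 16a = 16, so a = 1; then c = -14 − 1·(-8) = -6.
So h(n) = 1n³ − 6, and h(7) = 337.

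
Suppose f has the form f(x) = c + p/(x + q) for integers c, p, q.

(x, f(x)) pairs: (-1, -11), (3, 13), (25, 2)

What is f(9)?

(f(x) − c)(x + q) = p for each data point; the three points give a linear system in c and q, then p follows.
Solving: c = 1, q = -1, p = 24, so f(x) = 1 + 24/(x − 1).
Then f(9) = 1 + 24/8 = 4.

4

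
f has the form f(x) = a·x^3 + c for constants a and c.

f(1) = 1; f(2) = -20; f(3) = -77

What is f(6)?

From f(1) = 1 and f(2) = -20: 1a + c = 1 and 8a + c = -20.
Subtracting: 7a = -21, so a = -3; then c = 1 − (-3)·1 = 4.
So f(x) = -3x³ + 4, and f(6) = -644.

-644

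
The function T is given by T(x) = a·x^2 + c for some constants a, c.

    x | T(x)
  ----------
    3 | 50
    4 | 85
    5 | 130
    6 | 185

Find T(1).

From T(3) = 50 and T(4) = 85: 9a + c = 50 and 16a + c = 85.
Subtracting: 7a = 35, so a = 5; then c = 50 − 5·9 = 5.
So T(x) = 5x² + 5, and T(1) = 10.

10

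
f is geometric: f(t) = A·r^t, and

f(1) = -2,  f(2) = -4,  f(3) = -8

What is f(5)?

Consecutive ratio: -4/(-2) = 2, and -8/(-4) = 2, so r = 2.
Then A·2^1 = -2 gives A = -1, and f(t) = -1·2^t.
f(5) = -1·2^5 = -32.

-32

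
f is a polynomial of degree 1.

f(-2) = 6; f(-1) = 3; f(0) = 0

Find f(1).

-3

First differences: -3, -3.
Level-1 differences are constant, so f has degree 1.
Fitting a degree-1 polynomial gives f(k) = -3k.
Then f(1) = -3.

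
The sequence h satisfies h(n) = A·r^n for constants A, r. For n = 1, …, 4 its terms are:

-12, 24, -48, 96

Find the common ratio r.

Consecutive ratio: 24/(-12) = -2, and -48/24 = -2, so r = -2.
Then A·(-2)^1 = -12 gives A = 6, and h(n) = 6·(-2)^n.

-2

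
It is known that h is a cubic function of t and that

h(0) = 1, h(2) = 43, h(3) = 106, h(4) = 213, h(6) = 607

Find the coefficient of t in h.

5

Write h(t) = at³ + bt² + ct + d; the 5 given values yield a linear system in the 4 coefficients.
Solving, h(t) = 2t³ + 4t² + 5t + 1.
The coefficient of t is 5.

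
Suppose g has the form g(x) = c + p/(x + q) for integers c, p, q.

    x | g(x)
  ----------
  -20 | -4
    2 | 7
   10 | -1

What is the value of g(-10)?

(g(x) − c)(x + q) = p for each data point; the three points give a linear system in c and q, then p follows.
Solving: c = -3, q = 0, p = 20, so g(x) = -3 + 20/(x + 0).
Then g(-10) = -3 + 20/(-10) = -5.

-5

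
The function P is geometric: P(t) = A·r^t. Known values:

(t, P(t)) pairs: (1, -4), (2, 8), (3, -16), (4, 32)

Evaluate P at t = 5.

-64

Consecutive ratio: 8/(-4) = -2, and -16/8 = -2, so r = -2.
Then A·(-2)^1 = -4 gives A = 2, and P(t) = 2·(-2)^t.
P(5) = 2·(-2)^5 = -64.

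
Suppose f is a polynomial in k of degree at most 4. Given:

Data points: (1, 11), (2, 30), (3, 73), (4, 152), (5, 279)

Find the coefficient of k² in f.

First differences: 19, 43, 79, 127. Second differences: 24, 36, 48. Third differences: 12, 12.
Level-3 differences are constant, so f has degree 3.
Fitting a degree-3 polynomial gives f(k) = 2k³ + 5k + 4.
The coefficient of k² is 0.

0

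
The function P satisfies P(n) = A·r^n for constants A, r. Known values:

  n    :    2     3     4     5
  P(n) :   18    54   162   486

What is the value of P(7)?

Consecutive ratio: 54/18 = 3, and 162/54 = 3, so r = 3.
Then A·3^2 = 18 gives A = 2, and P(n) = 2·3^n.
P(7) = 2·3^7 = 4374.

4374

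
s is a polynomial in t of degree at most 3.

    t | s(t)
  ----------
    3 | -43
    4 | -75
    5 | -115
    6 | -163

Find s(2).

-19

First differences: -32, -40, -48. Second differences: -8, -8.
Level-2 differences are constant, so s has degree 2.
Fitting a degree-2 polynomial gives s(t) = -4t² - 4t + 5.
Then s(2) = -19.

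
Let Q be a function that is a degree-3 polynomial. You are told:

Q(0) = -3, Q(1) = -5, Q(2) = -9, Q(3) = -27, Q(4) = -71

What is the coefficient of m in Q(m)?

-5

First differences: -2, -4, -18, -44. Second differences: -2, -14, -26. Third differences: -12, -12.
Level-3 differences are constant, so Q has degree 3.
Fitting a degree-3 polynomial gives Q(m) = -2m³ + 5m² - 5m - 3.
The coefficient of m is -5.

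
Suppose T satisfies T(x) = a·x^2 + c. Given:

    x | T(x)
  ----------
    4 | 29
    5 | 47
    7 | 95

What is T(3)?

From T(4) = 29 and T(5) = 47: 16a + c = 29 and 25a + c = 47.
Subtracting: 9a = 18, so a = 2; then c = 29 − 2·16 = -3.
So T(x) = 2x² − 3, and T(3) = 15.

15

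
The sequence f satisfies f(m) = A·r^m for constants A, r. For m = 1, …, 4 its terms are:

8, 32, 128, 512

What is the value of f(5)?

Consecutive ratio: 32/8 = 4, and 128/32 = 4, so r = 4.
Then A·4^1 = 8 gives A = 2, and f(m) = 2·4^m.
f(5) = 2·4^5 = 2048.

2048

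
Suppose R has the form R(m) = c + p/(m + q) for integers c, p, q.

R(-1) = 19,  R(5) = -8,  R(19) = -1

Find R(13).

-2

(R(m) − c)(m + q) = p for each data point; the three points give a linear system in c and q, then p follows.
Solving: c = 1, q = -1, p = -36, so R(m) = 1 − 36/(m − 1).
Then R(13) = 1 − 36/12 = -2.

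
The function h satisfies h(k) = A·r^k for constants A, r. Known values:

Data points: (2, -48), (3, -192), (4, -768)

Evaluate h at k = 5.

-3072

Consecutive ratio: -192/(-48) = 4, and -768/(-192) = 4, so r = 4.
Then A·4^2 = -48 gives A = -3, and h(k) = -3·4^k.
h(5) = -3·4^5 = -3072.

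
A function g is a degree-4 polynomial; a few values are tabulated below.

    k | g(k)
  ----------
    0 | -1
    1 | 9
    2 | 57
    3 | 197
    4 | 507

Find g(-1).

Write g(k) = ak^4 + bk³ + ck² + dk + e; the 5 given values yield a linear system in the 5 coefficients.
Solving, g(k) = k^4 + 3k³ + 3k² + 3k - 1.
Then g(-1) = -3.

-3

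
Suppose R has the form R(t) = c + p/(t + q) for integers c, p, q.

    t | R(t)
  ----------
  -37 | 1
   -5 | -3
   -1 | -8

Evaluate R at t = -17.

(R(t) − c)(t + q) = p for each data point; the three points give a linear system in c and q, then p follows.
Solving: c = 2, q = -3, p = 40, so R(t) = 2 + 40/(t − 3).
Then R(-17) = 2 + 40/(-20) = 0.

0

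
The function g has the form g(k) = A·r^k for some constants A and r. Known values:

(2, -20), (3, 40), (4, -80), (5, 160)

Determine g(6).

Consecutive ratio: 40/(-20) = -2, and -80/40 = -2, so r = -2.
Then A·(-2)^2 = -20 gives A = -5, and g(k) = -5·(-2)^k.
g(6) = -5·(-2)^6 = -320.

-320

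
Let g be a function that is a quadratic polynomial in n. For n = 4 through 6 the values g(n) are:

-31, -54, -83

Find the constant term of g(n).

Write g(n) = an² + bn + c; the 3 given values yield a linear system in the 3 coefficients.
Solving, g(n) = -3n² + 4n + 1.
The constant term is g(0) = 1.

1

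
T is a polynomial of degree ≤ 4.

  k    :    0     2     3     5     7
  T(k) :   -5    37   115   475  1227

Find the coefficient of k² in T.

Write T(k) = ak^4 + bk³ + ck² + dk + e; the 5 given values yield a linear system in the 5 coefficients.
Solving, the leading coefficient vanishes, and T(k) = 3k³ + 4k² + k - 5.
The coefficient of k² is 4.

4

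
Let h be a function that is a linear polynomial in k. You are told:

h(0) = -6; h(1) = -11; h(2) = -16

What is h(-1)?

-1

Write h(k) = ak + b; the 3 given values yield a linear system in the 2 coefficients.
Solving, h(k) = -5k - 6.
Then h(-1) = -1.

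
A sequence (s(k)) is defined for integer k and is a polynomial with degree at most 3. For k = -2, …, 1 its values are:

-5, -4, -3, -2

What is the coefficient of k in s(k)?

1

Write s(k) = ak³ + bk² + ck + d; the 4 given values yield a linear system in the 4 coefficients.
Solving, the top 2 coefficients vanish, and s(k) = k - 3.
The coefficient of k is 1.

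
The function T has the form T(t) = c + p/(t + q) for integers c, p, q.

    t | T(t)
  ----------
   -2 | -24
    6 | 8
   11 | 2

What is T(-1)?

-34

(T(t) − c)(t + q) = p for each data point; the three points give a linear system in c and q, then p follows.
Solving: c = -4, q = -1, p = 60, so T(t) = -4 + 60/(t − 1).
Then T(-1) = -4 + 60/(-2) = -34.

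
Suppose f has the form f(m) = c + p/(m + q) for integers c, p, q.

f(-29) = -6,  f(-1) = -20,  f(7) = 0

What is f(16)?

(f(m) − c)(m + q) = p for each data point; the three points give a linear system in c and q, then p follows.
Solving: c = -5, q = -1, p = 30, so f(m) = -5 + 30/(m − 1).
Then f(16) = -5 + 30/15 = -3.

-3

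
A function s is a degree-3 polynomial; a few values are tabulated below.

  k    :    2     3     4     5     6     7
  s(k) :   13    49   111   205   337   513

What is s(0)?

-5

First differences: 36, 62, 94, 132, 176. Second differences: 26, 32, 38, 44. Third differences: 6, 6, 6.
Level-3 differences are constant, so s has degree 3.
Fitting a degree-3 polynomial gives s(k) = k³ + 4k² - 3k - 5.
Then s(0) = -5.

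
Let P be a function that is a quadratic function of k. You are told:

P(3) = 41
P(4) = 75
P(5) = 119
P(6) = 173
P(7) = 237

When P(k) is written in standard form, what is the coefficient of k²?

Write P(k) = ak² + bk + c; the 5 given values yield a linear system in the 3 coefficients.
Solving, P(k) = 5k² - k - 1.
The coefficient of k² is 5.

5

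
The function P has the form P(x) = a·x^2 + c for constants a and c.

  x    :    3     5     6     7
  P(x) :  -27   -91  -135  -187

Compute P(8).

-247

From P(3) = -27 and P(5) = -91: 9a + c = -27 and 25a + c = -91.
Subtracting: 16a = -64, so a = -4; then c = -27 − (-4)·9 = 9.
So P(x) = -4x² + 9, and P(8) = -247.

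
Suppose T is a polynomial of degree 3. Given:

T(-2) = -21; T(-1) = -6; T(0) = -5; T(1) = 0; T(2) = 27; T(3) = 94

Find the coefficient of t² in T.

2

First differences: 15, 1, 5, 27, 67. Second differences: -14, 4, 22, 40. Third differences: 18, 18, 18.
Level-3 differences are constant, so T has degree 3.
Fitting a degree-3 polynomial gives T(t) = 3t³ + 2t² - 5.
The coefficient of t² is 2.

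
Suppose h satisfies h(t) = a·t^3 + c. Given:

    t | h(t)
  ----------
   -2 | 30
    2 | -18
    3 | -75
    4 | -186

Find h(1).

From h(-2) = 30 and h(2) = -18: -8a + c = 30 and 8a + c = -18.
Subtracting: 16a = -48, so a = -3; then c = 30 − (-3)·(-8) = 6.
So h(t) = -3t³ + 6, and h(1) = 3.

3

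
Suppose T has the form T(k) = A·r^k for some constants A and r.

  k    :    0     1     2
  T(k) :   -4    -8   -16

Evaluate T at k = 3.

Consecutive ratio: -8/(-4) = 2, and -16/(-8) = 2, so r = 2.
Then A·2^0 = -4 gives A = -4, and T(k) = -4·2^k.
T(3) = -4·2^3 = -32.

-32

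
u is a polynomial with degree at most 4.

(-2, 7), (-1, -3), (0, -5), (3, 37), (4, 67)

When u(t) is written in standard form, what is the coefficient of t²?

Write u(t) = at^4 + bt³ + ct² + dt + e; the 5 given values yield a linear system in the 5 coefficients.
Solving, the top 2 coefficients vanish, and u(t) = 4t² + 2t - 5.
The coefficient of t² is 4.

4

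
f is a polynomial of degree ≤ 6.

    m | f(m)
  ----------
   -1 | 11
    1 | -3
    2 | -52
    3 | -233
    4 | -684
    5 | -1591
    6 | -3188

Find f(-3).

-47

Write f(m) = am^6 + bm^5 + cm^4 + dm³ + em² + pm + q; the 7 given values yield a linear system in the 7 coefficients.
Solving, the top 2 coefficients vanish, and f(m) = -2m^4 - 3m³ + 2m² - 4m + 4.
Then f(-3) = -47.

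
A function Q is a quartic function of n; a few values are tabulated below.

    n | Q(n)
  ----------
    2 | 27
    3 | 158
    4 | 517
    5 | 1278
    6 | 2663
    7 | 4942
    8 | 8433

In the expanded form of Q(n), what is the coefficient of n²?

-5

First differences: 131, 359, 761, 1385, 2279, 3491. Second differences: 228, 402, 624, 894, 1212. Third differences: 174, 222, 270, 318. Fourth differences: 48, 48, 48.
Level-4 differences are constant, so Q has degree 4.
Fitting a degree-4 polynomial gives Q(n) = 2n^4 + n³ - 5n² + 7n - 7.
The coefficient of n² is -5.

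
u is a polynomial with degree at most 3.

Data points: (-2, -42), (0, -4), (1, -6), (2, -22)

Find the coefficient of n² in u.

-7

Write u(n) = an³ + bn² + cn + d; the 4 given values yield a linear system in the 4 coefficients.
Solving, the leading coefficient vanishes, and u(n) = -7n² + 5n - 4.
The coefficient of n² is -7.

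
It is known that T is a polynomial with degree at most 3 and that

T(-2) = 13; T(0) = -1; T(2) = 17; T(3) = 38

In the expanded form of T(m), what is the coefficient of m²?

4

Write T(m) = am³ + bm² + cm + d; the 4 given values yield a linear system in the 4 coefficients.
Solving, the leading coefficient vanishes, and T(m) = 4m² + m - 1.
The coefficient of m² is 4.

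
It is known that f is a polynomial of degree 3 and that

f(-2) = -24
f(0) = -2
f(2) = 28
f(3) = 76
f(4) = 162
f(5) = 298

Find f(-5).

-252

Write f(k) = ak³ + bk² + ck + d; the 6 given values yield a linear system in the 4 coefficients.
Solving, f(k) = 2k³ + k² + 5k - 2.
Then f(-5) = -252.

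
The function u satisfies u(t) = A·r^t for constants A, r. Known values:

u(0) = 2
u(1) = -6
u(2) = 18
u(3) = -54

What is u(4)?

Consecutive ratio: -6/2 = -3, and 18/(-6) = -3, so r = -3.
Then A·(-3)^0 = 2 gives A = 2, and u(t) = 2·(-3)^t.
u(4) = 2·(-3)^4 = 162.

162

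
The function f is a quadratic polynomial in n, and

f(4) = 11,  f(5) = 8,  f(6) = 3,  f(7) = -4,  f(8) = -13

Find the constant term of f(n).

First differences: -3, -5, -7, -9. Second differences: -2, -2, -2.
Level-2 differences are constant, so f has degree 2.
Fitting a degree-2 polynomial gives f(n) = -n² + 6n + 3.
The constant term is f(0) = 3.

3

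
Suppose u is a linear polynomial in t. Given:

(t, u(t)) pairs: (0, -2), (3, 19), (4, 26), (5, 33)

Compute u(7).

47

Write u(t) = at + b; the 4 given values yield a linear system in the 2 coefficients.
Solving, u(t) = 7t - 2.
Then u(7) = 47.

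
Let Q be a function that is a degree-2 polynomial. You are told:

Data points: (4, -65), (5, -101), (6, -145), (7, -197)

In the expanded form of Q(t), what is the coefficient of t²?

First differences: -36, -44, -52. Second differences: -8, -8.
Level-2 differences are constant, so Q has degree 2.
Fitting a degree-2 polynomial gives Q(t) = -4t² - 1.
The coefficient of t² is -4.

-4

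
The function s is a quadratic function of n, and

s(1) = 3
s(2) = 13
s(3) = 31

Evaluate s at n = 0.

Write s(n) = an² + bn + c; the 3 given values yield a linear system in the 3 coefficients.
Solving, s(n) = 4n² - 2n + 1.
Then s(0) = 1.

1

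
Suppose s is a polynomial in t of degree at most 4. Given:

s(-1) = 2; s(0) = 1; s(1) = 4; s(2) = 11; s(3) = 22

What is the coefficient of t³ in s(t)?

0

First differences: -1, 3, 7, 11. Second differences: 4, 4, 4.
Level-2 differences are constant, so s has degree 2.
Fitting a degree-2 polynomial gives s(t) = 2t² + t + 1.
The coefficient of t³ is 0.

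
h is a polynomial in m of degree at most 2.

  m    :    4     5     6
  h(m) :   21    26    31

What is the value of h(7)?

First differences: 5, 5.
Level-1 differences are constant, so h has degree 1.
Extending the table by one column gives the next first difference 5, so h(7) = 31 + 5 = 36.

36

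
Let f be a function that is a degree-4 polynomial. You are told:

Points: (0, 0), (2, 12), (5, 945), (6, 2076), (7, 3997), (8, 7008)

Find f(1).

Write f(k) = ak^4 + bk³ + ck² + dk + e; the 6 given values yield a linear system in the 5 coefficients.
Solving, f(k) = 2k^4 - 2k³ - 3k² + 4k.
Then f(1) = 1.

1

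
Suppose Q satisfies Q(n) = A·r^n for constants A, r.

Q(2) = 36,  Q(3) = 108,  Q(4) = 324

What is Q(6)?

Consecutive ratio: 108/36 = 3, and 324/108 = 3, so r = 3.
Then A·3^2 = 36 gives A = 4, and Q(n) = 4·3^n.
Q(6) = 4·3^6 = 2916.

2916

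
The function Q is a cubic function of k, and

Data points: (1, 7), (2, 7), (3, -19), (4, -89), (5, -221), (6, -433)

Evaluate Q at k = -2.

31

Write Q(k) = ak³ + bk² + ck + d; the 6 given values yield a linear system in the 4 coefficients.
Solving, Q(k) = -3k³ + 5k² + 6k - 1.
Then Q(-2) = 31.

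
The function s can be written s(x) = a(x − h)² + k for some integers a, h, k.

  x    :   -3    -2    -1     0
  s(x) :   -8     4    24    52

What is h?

-4

First differences 12, 20, 28; second difference 8 = 2a, so a = 4.
Expanding, the x-coefficient is −2ah = -8h; matching it to the data gives h = -4, and then k = -12.
So s(x) = 4(x + 4)² − 12.
Hence h = -4.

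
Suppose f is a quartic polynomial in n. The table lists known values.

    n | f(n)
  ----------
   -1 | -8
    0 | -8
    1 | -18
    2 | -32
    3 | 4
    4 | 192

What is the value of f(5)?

First differences: 0, -10, -14, 36, 188. Second differences: -10, -4, 50, 152. Third differences: 6, 54, 102. Fourth differences: 48, 48.
Level-4 differences are constant, so f has degree 4.
Fitting a degree-4 polynomial gives f(n) = 2n^4 - 3n³ - 7n² - 2n - 8.
Then f(5) = 682.

682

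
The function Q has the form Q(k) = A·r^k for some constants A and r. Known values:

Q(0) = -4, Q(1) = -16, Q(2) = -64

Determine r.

4

Consecutive ratio: -16/(-4) = 4, and -64/(-16) = 4, so r = 4.
Then A·4^0 = -4 gives A = -4, and Q(k) = -4·4^k.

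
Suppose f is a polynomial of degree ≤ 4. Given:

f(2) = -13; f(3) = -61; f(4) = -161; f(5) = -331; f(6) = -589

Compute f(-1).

-1

First differences: -48, -100, -170, -258. Second differences: -52, -70, -88. Third differences: -18, -18.
Level-3 differences are constant, so f has degree 3.
Fitting a degree-3 polynomial gives f(k) = -3k³ + k² + 4k - 1.
Then f(-1) = -1.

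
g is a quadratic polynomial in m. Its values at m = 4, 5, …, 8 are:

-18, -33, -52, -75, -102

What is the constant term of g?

2

First differences: -15, -19, -23, -27. Second differences: -4, -4, -4.
Level-2 differences are constant, so g has degree 2.
Fitting a degree-2 polynomial gives g(m) = -2m² + 3m + 2.
The constant term is g(0) = 2.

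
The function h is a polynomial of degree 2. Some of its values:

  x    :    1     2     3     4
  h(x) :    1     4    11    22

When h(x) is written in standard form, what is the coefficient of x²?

First differences: 3, 7, 11. Second differences: 4, 4.
Level-2 differences are constant, so h has degree 2.
Fitting a degree-2 polynomial gives h(x) = 2x² - 3x + 2.
The coefficient of x² is 2.

2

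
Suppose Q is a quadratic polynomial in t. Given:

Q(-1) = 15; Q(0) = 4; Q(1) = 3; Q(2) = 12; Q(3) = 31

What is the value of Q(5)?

99

Write Q(t) = at² + bt + c; the 5 given values yield a linear system in the 3 coefficients.
Solving, Q(t) = 5t² - 6t + 4.
Then Q(5) = 99.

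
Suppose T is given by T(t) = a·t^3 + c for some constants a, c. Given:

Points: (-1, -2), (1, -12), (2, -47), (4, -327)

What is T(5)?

-632

From T(-1) = -2 and T(1) = -12: -1a + c = -2 and 1a + c = -12.
Subtracting: 2a = -10, so a = -5; then c = -2 − (-5)·(-1) = -7.
So T(t) = -5t³ − 7, and T(5) = -632.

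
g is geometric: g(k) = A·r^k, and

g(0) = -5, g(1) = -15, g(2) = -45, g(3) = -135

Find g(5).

Consecutive ratio: -15/(-5) = 3, and -45/(-15) = 3, so r = 3.
Then A·3^0 = -5 gives A = -5, and g(k) = -5·3^k.
g(5) = -5·3^5 = -1215.

-1215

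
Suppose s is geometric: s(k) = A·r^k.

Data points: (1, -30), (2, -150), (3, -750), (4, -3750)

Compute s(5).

Consecutive ratio: -150/(-30) = 5, and -750/(-150) = 5, so r = 5.
Then A·5^1 = -30 gives A = -6, and s(k) = -6·5^k.
s(5) = -6·5^5 = -18750.

-18750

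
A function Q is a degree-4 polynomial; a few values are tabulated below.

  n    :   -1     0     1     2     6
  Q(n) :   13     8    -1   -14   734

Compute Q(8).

2848

Write Q(n) = an^4 + bn³ + cn² + dn + e; the 5 given values yield a linear system in the 5 coefficients.
Solving, Q(n) = n^4 - 2n³ - 3n² - 5n + 8.
Then Q(8) = 2848.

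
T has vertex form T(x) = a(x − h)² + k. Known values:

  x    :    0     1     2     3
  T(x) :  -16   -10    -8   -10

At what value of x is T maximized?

2

First differences 6, 2, -2; second difference -4 = 2a, so a = -2.
Expanding, the x-coefficient is −2ah = 4h; matching it to the data gives h = 2, and then k = -8.
So T(x) = -2(x − 2)² − 8.
Hence h = 2.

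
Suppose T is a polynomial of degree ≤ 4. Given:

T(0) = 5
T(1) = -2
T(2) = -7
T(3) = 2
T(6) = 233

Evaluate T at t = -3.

Write T(t) = at^4 + bt³ + ct² + dt + e; the 5 given values yield a linear system in the 5 coefficients.
Solving, the leading coefficient vanishes, and T(t) = 2t³ - 5t² - 4t + 5.
Then T(-3) = -82.

-82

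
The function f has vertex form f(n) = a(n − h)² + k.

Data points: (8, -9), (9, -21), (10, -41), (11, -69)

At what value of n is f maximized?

First differences -12, -20, -28; second difference -8 = 2a, so a = -4.
Expanding, the n-coefficient is −2ah = 8h; matching it to the data gives h = 7, and then k = -5.
So f(n) = -4(n − 7)² − 5.
Hence h = 7.

7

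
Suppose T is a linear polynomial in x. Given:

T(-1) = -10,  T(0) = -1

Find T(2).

Write T(x) = ax + b; the 2 given values yield a linear system in the 2 coefficients.
Solving, T(x) = 9x - 1.
Then T(2) = 17.

17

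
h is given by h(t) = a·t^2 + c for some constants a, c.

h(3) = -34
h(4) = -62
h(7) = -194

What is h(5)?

-98

From h(3) = -34 and h(4) = -62: 9a + c = -34 and 16a + c = -62.
Subtracting: 7a = -28, so a = -4; then c = -34 − (-4)·9 = 2.
So h(t) = -4t² + 2, and h(5) = -98.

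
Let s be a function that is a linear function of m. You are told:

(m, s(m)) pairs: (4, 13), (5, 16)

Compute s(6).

Write s(m) = am + b; the 2 given values yield a linear system in the 2 coefficients.
Solving, s(m) = 3m + 1.
Then s(6) = 19.

19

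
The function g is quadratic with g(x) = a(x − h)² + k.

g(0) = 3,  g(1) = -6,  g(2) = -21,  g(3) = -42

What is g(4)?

-69

First differences -9, -15, -21; second difference -6 = 2a, so a = -3.
Expanding, the x-coefficient is −2ah = 6h; matching it to the data gives h = -1, and then k = 6.
So g(x) = -3(x + 1)² + 6.
g(4) = -3·5² + 6 = -69.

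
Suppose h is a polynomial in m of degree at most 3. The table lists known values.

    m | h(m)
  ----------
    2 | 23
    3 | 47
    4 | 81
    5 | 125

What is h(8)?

317

First differences: 24, 34, 44. Second differences: 10, 10.
Level-2 differences are constant, so h has degree 2.
Fitting a degree-2 polynomial gives h(m) = 5m² - m + 5.
Then h(8) = 317.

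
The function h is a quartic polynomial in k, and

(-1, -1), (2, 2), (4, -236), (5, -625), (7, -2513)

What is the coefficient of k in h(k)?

Write h(k) = ak^4 + bk³ + ck² + dk + e; the 5 given values yield a linear system in the 5 coefficients.
Solving, h(k) = -k^4 - k³ + 4k² + 5k.
The coefficient of k is 5.

5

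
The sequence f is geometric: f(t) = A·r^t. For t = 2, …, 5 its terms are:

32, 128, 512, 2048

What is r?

Consecutive ratio: 128/32 = 4, and 512/128 = 4, so r = 4.
Then A·4^2 = 32 gives A = 2, and f(t) = 2·4^t.

4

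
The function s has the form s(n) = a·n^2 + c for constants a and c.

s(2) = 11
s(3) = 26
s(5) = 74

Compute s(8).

191

From s(2) = 11 and s(3) = 26: 4a + c = 11 and 9a + c = 26.
Subtracting: 5a = 15, so a = 3; then c = 11 − 3·4 = -1.
So s(n) = 3n² − 1, and s(8) = 191.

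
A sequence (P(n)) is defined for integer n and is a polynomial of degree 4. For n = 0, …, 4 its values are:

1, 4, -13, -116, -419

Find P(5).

-1084

Write P(n) = an^4 + bn³ + cn² + dn + e; the 5 given values yield a linear system in the 5 coefficients.
Solving, P(n) = -2n^4 + n³ + n² + 3n + 1.
Then P(5) = -1084.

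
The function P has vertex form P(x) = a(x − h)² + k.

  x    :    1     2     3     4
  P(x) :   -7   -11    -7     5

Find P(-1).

First differences -4, 4, 12; second difference 8 = 2a, so a = 4.
Expanding, the x-coefficient is −2ah = -8h; matching it to the data gives h = 2, and then k = -11.
So P(x) = 4(x − 2)² − 11.
P(-1) = 4·(-3)² − 11 = 25.

25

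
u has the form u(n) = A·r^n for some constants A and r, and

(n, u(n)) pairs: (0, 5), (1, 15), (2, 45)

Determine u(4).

Consecutive ratio: 15/5 = 3, and 45/15 = 3, so r = 3.
Then A·3^0 = 5 gives A = 5, and u(n) = 5·3^n.
u(4) = 5·3^4 = 405.

405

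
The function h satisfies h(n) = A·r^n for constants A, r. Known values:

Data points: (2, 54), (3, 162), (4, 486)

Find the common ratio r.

3

Consecutive ratio: 162/54 = 3, and 486/162 = 3, so r = 3.
Then A·3^2 = 54 gives A = 6, and h(n) = 6·3^n.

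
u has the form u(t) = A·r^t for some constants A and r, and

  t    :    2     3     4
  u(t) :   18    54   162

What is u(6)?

1458

Consecutive ratio: 54/18 = 3, and 162/54 = 3, so r = 3.
Then A·3^2 = 18 gives A = 2, and u(t) = 2·3^t.
u(6) = 2·3^6 = 1458.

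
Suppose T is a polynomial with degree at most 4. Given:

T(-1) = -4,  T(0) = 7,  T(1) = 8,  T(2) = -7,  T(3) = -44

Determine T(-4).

First differences: 11, 1, -15, -37. Second differences: -10, -16, -22. Third differences: -6, -6.
Level-3 differences are constant, so T has degree 3.
Fitting a degree-3 polynomial gives T(t) = -t³ - 5t² + 7t + 7.
Then T(-4) = -37.

-37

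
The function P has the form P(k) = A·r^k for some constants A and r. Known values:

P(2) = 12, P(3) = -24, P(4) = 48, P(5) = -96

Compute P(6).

192

Consecutive ratio: -24/12 = -2, and 48/(-24) = -2, so r = -2.
Then A·(-2)^2 = 12 gives A = 3, and P(k) = 3·(-2)^k.
P(6) = 3·(-2)^6 = 192.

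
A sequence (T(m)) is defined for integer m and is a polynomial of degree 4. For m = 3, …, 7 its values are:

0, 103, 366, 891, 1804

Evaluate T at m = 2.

-21

Write T(m) = am^4 + bm³ + cm² + dm + e; the 5 given values yield a linear system in the 5 coefficients.
Solving, T(m) = m^4 - m³ - 5m² - 9.
Then T(2) = -21.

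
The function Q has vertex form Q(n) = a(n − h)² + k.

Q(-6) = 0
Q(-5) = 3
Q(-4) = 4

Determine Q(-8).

First differences 3, 1; second difference -2 = 2a, so a = -1.
Expanding, the n-coefficient is −2ah = 2h; matching it to the data gives h = -4, and then k = 4.
So Q(n) = -1(n + 4)² + 4.
Q(-8) = -1·(-4)² + 4 = -12.

-12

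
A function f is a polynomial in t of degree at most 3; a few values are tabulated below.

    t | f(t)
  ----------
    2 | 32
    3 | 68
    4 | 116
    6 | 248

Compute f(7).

332

Write f(t) = at³ + bt² + ct + d; the 4 given values yield a linear system in the 4 coefficients.
Solving, the leading coefficient vanishes, and f(t) = 6t² + 6t - 4.
Then f(7) = 332.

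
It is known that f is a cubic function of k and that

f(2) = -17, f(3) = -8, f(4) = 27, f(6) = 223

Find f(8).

Write f(k) = ak³ + bk² + ck + d; the 4 given values yield a linear system in the 4 coefficients.
Solving, f(k) = 2k³ - 5k² - 4k - 5.
Then f(8) = 667.

667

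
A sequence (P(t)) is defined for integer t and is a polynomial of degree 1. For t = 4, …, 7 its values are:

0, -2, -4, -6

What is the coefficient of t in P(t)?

-2

Write P(t) = at + b; the 4 given values yield a linear system in the 2 coefficients.
Solving, P(t) = -2t + 8.
The coefficient of t is -2.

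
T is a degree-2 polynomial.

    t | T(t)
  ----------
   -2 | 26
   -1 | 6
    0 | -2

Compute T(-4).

102

Write T(t) = at² + bt + c; the 3 given values yield a linear system in the 3 coefficients.
Solving, T(t) = 6t² - 2t - 2.
Then T(-4) = 102.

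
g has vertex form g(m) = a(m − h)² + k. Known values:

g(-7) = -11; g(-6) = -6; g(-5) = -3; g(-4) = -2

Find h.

-4

First differences 5, 3, 1; second difference -2 = 2a, so a = -1.
Expanding, the m-coefficient is −2ah = 2h; matching it to the data gives h = -4, and then k = -2.
So g(m) = -1(m + 4)² − 2.
Hence h = -4.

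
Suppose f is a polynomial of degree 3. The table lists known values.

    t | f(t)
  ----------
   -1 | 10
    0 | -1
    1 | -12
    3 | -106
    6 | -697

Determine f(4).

Write f(t) = at³ + bt² + ct + d; the 5 given values yield a linear system in the 4 coefficients.
Solving, f(t) = -3t³ - 8t - 1.
Then f(4) = -225.

-225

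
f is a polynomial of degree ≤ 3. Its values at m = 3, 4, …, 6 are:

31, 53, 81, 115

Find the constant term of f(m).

First differences: 22, 28, 34. Second differences: 6, 6.
Level-2 differences are constant, so f has degree 2.
Fitting a degree-2 polynomial gives f(m) = 3m² + m + 1.
The constant term is f(0) = 1.

1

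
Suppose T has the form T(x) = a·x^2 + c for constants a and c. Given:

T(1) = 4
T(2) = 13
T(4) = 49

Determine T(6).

From T(1) = 4 and T(2) = 13: 1a + c = 4 and 4a + c = 13.
Subtracting: 3a = 9, so a = 3; then c = 4 − 3·1 = 1.
So T(x) = 3x² + 1, and T(6) = 109.

109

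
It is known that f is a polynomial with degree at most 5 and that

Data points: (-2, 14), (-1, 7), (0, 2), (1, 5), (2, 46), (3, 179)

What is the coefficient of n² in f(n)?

First differences: -7, -5, 3, 41, 133. Second differences: 2, 8, 38, 92. Third differences: 6, 30, 54. Fourth differences: 24, 24.
Level-4 differences are constant, so f has degree 4.
Fitting a degree-4 polynomial gives f(n) = n^4 + 3n³ + 3n² - 4n + 2.
The coefficient of n² is 3.

3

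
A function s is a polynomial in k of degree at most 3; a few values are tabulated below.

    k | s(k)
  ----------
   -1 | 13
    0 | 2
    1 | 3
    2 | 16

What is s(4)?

78

Write s(k) = ak³ + bk² + ck + d; the 4 given values yield a linear system in the 4 coefficients.
Solving, the leading coefficient vanishes, and s(k) = 6k² - 5k + 2.
Then s(4) = 78.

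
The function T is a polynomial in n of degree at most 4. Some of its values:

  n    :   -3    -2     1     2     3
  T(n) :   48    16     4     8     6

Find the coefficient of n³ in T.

Write T(n) = an^4 + bn³ + cn² + dn + e; the 5 given values yield a linear system in the 5 coefficients.
Solving, the leading coefficient vanishes, and T(n) = -n³ + 3n² + 2n.
The coefficient of n³ is -1.

-1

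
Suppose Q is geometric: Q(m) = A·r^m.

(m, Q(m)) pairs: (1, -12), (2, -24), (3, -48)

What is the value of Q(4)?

Consecutive ratio: -24/(-12) = 2, and -48/(-24) = 2, so r = 2.
Then A·2^1 = -12 gives A = -6, and Q(m) = -6·2^m.
Q(4) = -6·2^4 = -96.

-96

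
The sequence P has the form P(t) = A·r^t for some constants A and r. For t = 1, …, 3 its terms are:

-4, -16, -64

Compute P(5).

-1024

Consecutive ratio: -16/(-4) = 4, and -64/(-16) = 4, so r = 4.
Then A·4^1 = -4 gives A = -1, and P(t) = -1·4^t.
P(5) = -1·4^5 = -1024.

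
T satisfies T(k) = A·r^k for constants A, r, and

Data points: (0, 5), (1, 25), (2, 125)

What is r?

5

Consecutive ratio: 25/5 = 5, and 125/25 = 5, so r = 5.
Then A·5^0 = 5 gives A = 5, and T(k) = 5·5^k.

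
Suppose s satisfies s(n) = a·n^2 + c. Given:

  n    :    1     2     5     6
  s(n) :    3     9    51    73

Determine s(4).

From s(1) = 3 and s(2) = 9: 1a + c = 3 and 4a + c = 9.
Subtracting: 3a = 6, so a = 2; then c = 3 − 2·1 = 1.
So s(n) = 2n² + 1, and s(4) = 33.

33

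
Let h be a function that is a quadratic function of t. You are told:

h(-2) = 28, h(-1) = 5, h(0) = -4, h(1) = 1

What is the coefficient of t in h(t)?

-2

First differences: -23, -9, 5. Second differences: 14, 14.
Level-2 differences are constant, so h has degree 2.
Fitting a degree-2 polynomial gives h(t) = 7t² - 2t - 4.
The coefficient of t is -2.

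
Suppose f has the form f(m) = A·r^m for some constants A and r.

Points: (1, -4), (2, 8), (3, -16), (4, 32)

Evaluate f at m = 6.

Consecutive ratio: 8/(-4) = -2, and -16/8 = -2, so r = -2.
Then A·(-2)^1 = -4 gives A = 2, and f(m) = 2·(-2)^m.
f(6) = 2·(-2)^6 = 128.

128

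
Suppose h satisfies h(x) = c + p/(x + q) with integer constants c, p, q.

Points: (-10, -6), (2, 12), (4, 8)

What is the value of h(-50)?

-1

(h(x) − c)(x + q) = p for each data point; the three points give a linear system in c and q, then p follows.
Solving: c = 0, q = 2, p = 48, so h(x) = 48/(x + 2).
Then h(-50) = 0 + 48/(-48) = -1.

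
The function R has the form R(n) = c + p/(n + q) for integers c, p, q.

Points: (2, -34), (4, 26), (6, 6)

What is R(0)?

-14

(R(n) − c)(n + q) = p for each data point; the three points give a linear system in c and q, then p follows.
Solving: c = -4, q = -3, p = 30, so R(n) = -4 + 30/(n − 3).
Then R(0) = -4 + 30/(-3) = -14.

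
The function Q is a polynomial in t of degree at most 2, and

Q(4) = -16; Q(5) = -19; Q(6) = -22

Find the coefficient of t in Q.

First differences: -3, -3.
Level-1 differences are constant, so Q has degree 1.
Fitting a degree-1 polynomial gives Q(t) = -3t - 4.
The coefficient of t is -3.

-3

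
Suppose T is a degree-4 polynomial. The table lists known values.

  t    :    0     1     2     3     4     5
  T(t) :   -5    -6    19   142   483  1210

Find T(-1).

-2

First differences: -1, 25, 123, 341, 727. Second differences: 26, 98, 218, 386. Third differences: 72, 120, 168. Fourth differences: 48, 48.
Level-4 differences are constant, so T has degree 4.
Fitting a degree-4 polynomial gives T(t) = 2t^4 - t² - 2t - 5.
Then T(-1) = -2.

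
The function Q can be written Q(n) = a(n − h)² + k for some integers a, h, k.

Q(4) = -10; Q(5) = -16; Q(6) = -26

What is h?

3

First differences -6, -10; second difference -4 = 2a, so a = -2.
Expanding, the n-coefficient is −2ah = 4h; matching it to the data gives h = 3, and then k = -8.
So Q(n) = -2(n − 3)² − 8.
Hence h = 3.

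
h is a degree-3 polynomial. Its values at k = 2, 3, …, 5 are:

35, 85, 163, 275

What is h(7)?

625

Write h(k) = ak³ + bk² + ck + d; the 4 given values yield a linear system in the 4 coefficients.
Solving, h(k) = k³ + 5k² + 6k - 5.
Then h(7) = 625.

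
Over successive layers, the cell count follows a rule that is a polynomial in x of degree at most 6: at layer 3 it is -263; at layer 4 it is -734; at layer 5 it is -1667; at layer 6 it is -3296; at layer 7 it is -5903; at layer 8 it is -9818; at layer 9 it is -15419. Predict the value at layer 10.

Write the value at x as Q(x).
Write Q(x) = ax^6 + bx^5 + cx^4 + dx³ + ex² + px + q; the 7 given values yield a linear system in the 7 coefficients.
Solving, the top 2 coefficients vanish, and Q(x) = -2x^4 - 3x³ - x² - 3x - 2.
Then Q(10) = -23132.

-23132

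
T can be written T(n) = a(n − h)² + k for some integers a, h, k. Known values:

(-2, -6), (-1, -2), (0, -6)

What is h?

First differences 4, -4; second difference -8 = 2a, so a = -4.
Expanding, the n-coefficient is −2ah = 8h; matching it to the data gives h = -1, and then k = -2.
So T(n) = -4(n + 1)² − 2.
Hence h = -1.

-1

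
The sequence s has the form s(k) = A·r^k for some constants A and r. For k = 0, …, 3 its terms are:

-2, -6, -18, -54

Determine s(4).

-162

Consecutive ratio: -6/(-2) = 3, and -18/(-6) = 3, so r = 3.
Then A·3^0 = -2 gives A = -2, and s(k) = -2·3^k.
s(4) = -2·3^4 = -162.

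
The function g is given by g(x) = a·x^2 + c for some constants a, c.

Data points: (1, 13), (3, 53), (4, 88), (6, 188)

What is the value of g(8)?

From g(1) = 13 and g(3) = 53: 1a + c = 13 and 9a + c = 53.
Subtracting: 8a = 40, so a = 5; then c = 13 − 5·1 = 8.
So g(x) = 5x² + 8, and g(8) = 328.

328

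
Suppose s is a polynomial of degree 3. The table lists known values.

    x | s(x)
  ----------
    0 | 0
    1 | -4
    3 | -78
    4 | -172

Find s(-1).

-2

Write s(x) = ax³ + bx² + cx + d; the 4 given values yield a linear system in the 4 coefficients.
Solving, s(x) = -2x³ - 3x² + x.
Then s(-1) = -2.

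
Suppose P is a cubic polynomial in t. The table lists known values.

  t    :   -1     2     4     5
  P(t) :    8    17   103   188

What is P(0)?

Write P(t) = at³ + bt² + ct + d; the 4 given values yield a linear system in the 4 coefficients.
Solving, P(t) = t³ + 3t² - 3t + 3.
The constant term is P(0) = 3.

3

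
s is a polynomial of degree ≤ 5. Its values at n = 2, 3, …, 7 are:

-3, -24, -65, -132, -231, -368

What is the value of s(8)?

-549

Write s(n) = an^5 + bn^4 + cn³ + dn² + en + p; the 6 given values yield a linear system in the 6 coefficients.
Solving, the top 2 coefficients vanish, and s(n) = -n³ - n² + 3n + 3.
Then s(8) = -549.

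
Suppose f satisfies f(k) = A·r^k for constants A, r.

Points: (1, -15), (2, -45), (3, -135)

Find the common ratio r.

Consecutive ratio: -45/(-15) = 3, and -135/(-45) = 3, so r = 3.
Then A·3^1 = -15 gives A = -5, and f(k) = -5·3^k.

3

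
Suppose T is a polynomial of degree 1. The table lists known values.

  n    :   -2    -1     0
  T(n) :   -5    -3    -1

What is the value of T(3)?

5

First differences: 2, 2.
Level-1 differences are constant, so T has degree 1.
Fitting a degree-1 polynomial gives T(n) = 2n - 1.
Then T(3) = 5.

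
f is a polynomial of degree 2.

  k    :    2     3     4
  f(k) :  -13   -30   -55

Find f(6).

-129

Write f(k) = ak² + bk + c; the 3 given values yield a linear system in the 3 coefficients.
Solving, f(k) = -4k² + 3k - 3.
Then f(6) = -129.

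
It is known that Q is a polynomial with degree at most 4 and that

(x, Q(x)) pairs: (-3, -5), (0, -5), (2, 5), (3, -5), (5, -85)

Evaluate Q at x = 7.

-285

Write Q(x) = ax^4 + bx³ + cx² + dx + e; the 5 given values yield a linear system in the 5 coefficients.
Solving, the leading coefficient vanishes, and Q(x) = -x³ + 9x - 5.
Then Q(7) = -285.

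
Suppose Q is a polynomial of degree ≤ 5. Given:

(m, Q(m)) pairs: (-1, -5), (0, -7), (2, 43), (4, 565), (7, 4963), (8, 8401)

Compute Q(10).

20323

Write Q(m) = am^5 + bm^4 + cm³ + dm² + em + p; the 6 given values yield a linear system in the 6 coefficients.
Solving, the leading coefficient vanishes, and Q(m) = 2m^4 + 3m² + 3m - 7.
Then Q(10) = 20323.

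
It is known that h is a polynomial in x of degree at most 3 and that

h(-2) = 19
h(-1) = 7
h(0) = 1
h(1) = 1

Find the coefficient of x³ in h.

0

First differences: -12, -6, 0. Second differences: 6, 6.
Level-2 differences are constant, so h has degree 2.
Fitting a degree-2 polynomial gives h(x) = 3x² - 3x + 1.
The coefficient of x³ is 0.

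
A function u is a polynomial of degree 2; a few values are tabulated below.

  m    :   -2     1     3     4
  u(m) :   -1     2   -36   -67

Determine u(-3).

-18

Write u(m) = am² + bm + c; the 4 given values yield a linear system in the 3 coefficients.
Solving, u(m) = -4m² - 3m + 9.
Then u(-3) = -18.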